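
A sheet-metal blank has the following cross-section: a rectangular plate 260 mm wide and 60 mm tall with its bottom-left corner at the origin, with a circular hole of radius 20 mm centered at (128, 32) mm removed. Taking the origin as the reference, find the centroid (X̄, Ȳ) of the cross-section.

plate: A = 260 × 60 = 15600.00, centroid at (130.00, 30.00).
hole: A = −π·20² = -1256.64, centroid at (128.00, 32.00).
ΣA = 14343.36 mm²
ΣAX̄ = (15600.00)(130.00) + (-1256.64)(128.00) = 1867150.46 mm³
ΣAȲ = (15600.00)(30.00) + (-1256.64)(32.00) = 427787.61 mm³
X̄ = 1867150.46 / 14343.36 = 130.18 mm
Ȳ = 427787.61 / 14343.36 = 29.82 mm

X̄ = 130.18 mm, Ȳ = 29.82 mm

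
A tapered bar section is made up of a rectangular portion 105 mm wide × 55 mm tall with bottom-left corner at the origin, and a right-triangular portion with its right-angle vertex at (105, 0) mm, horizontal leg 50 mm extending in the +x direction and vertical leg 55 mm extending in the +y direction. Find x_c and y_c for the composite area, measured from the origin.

Part | A | x̄ᵢ | ȳᵢ | A·x̄ᵢ | A·ȳᵢ
rectangular portion | 5775.00 | 52.50 | 27.50 | 303187.50 | 158812.50
triangular portion | 1375.00 | 121.67 | 18.33 | 167291.67 | 25208.33
Σ | 7150.00 |  |  | 470479.17 | 184020.83
x_c = 470479.17 / 7150.00 = 65.80 mm
y_c = 184020.83 / 7150.00 = 25.74 mm

x_c = 65.80 mm, y_c = 25.74 mm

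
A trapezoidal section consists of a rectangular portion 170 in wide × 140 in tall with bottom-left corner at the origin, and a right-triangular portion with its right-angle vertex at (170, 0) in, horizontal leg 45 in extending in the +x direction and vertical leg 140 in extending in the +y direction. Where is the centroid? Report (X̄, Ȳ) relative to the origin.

rectangular portion: A = 170 × 140 = 23800.00, centroid at (85.00, 70.00).
triangular portion: A = ½·45·140 = 3150.00, centroid at (185.00, 46.67).
ΣA = 26950.00 in²
ΣAX̄ = (23800.00)(85.00) + (3150.00)(185.00) = 2605750.00 in³
ΣAȲ = (23800.00)(70.00) + (3150.00)(46.67) = 1813000.00 in³
X̄ = 2605750.00 / 26950.00 = 96.69 in
Ȳ = 1813000.00 / 26950.00 = 67.27 in

X̄ = 96.69 in, Ȳ = 67.27 in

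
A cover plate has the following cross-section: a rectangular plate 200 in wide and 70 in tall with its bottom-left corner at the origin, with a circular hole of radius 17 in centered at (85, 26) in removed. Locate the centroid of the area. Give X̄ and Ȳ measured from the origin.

X̄ = 101.04 in, Ȳ = 35.62 in

plate: A = 200 × 70 = 14000.00, centroid at (100.00, 35.00).
hole: A = −π·17² = -907.92, centroid at (85.00, 26.00).
ΣA = 13092.08 in², ΣAX̄ = 1322826.78 in³, ΣAȲ = 466394.07 in³.
X̄ = 1322826.78/13092.08 = 101.04 in; Ȳ = 466394.07/13092.08 = 35.62 in.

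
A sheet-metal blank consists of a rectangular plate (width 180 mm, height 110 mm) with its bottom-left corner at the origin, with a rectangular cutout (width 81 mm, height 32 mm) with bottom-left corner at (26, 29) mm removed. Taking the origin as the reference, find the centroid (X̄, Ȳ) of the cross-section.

X̄ = 93.54 mm, Ȳ = 56.51 mm

Part | A | x̄ᵢ | ȳᵢ | A·x̄ᵢ | A·ȳᵢ
plate | 19800.00 | 90.00 | 55.00 | 1782000.00 | 1089000.00
hole | -2592.00 | 66.50 | 45.00 | -172368.00 | -116640.00
Σ | 17208.00 |  |  | 1609632.00 | 972360.00
X̄ = 1609632.00 / 17208.00 = 93.54 mm
Ȳ = 972360.00 / 17208.00 = 56.51 mm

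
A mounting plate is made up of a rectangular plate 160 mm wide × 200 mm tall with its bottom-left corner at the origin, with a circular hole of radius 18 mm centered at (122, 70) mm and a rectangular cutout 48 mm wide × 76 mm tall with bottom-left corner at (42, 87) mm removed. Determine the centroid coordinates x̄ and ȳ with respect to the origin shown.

plate: A = 160 × 200 = 32000.00, centroid at (80.00, 100.00).
hole 1: A = −π·18² = -1017.88, centroid at (122.00, 70.00).
hole 2: A = −(48 × 76) = -3648.00, centroid at (66.00, 125.00).
ΣA = 27334.12 mm²
ΣAx̄ = (32000.00)(80.00) + (-1017.88)(122.00) + (-3648.00)(66.00) = 2195051.13 mm³
ΣAȳ = (32000.00)(100.00) + (-1017.88)(70.00) + (-3648.00)(125.00) = 2672748.68 mm³
x̄ = 2195051.13 / 27334.12 = 80.30 mm
ȳ = 2672748.68 / 27334.12 = 97.78 mm

x̄ = 80.30 mm, ȳ = 97.78 mm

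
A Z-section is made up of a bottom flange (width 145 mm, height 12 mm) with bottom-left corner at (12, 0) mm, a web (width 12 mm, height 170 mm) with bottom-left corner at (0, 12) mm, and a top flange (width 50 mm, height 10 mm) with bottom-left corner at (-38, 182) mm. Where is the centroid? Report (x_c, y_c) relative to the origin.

x_c = 35.69 mm, y_c = 70.52 mm

bottom flange: A = 145 × 12 = 1740.00, centroid at (84.50, 6.00).
web: A = 12 × 170 = 2040.00, centroid at (6.00, 97.00).
top flange: A = 50 × 10 = 500.00, centroid at (-13.00, 187.00).
ΣA = 4280.00 mm²
ΣAx_c = (1740.00)(84.50) + (2040.00)(6.00) + (500.00)(-13.00) = 152770.00 mm³
ΣAy_c = (1740.00)(6.00) + (2040.00)(97.00) + (500.00)(187.00) = 301820.00 mm³
x_c = 152770.00 / 4280.00 = 35.69 mm
y_c = 301820.00 / 4280.00 = 70.52 mm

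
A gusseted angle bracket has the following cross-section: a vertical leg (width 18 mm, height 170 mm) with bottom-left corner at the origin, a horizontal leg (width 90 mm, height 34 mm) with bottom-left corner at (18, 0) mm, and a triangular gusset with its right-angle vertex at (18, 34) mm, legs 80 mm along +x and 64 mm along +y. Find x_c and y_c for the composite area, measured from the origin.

Part | A | x̄ᵢ | ȳᵢ | A·x̄ᵢ | A·ȳᵢ
vertical leg | 3060.00 | 9.00 | 85.00 | 27540.00 | 260100.00
horizontal leg | 3060.00 | 63.00 | 17.00 | 192780.00 | 52020.00
gusset | 2560.00 | 44.67 | 55.33 | 114346.67 | 141653.33
Σ | 8680.00 |  |  | 334666.67 | 453773.33
x_c = 334666.67 / 8680.00 = 38.56 mm
y_c = 453773.33 / 8680.00 = 52.28 mm

x_c = 38.56 mm, y_c = 52.28 mm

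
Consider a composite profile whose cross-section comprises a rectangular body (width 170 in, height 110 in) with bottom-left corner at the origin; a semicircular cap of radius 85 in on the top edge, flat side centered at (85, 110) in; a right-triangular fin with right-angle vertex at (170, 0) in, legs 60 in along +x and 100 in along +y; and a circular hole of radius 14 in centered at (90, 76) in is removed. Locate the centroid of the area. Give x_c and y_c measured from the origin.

rectangular body: A = 170 × 110 = 18700.00, centroid at (85.00, 55.00).
semicircular top: A = ½π·85² = 11349.00, centroid at (85.00, 146.08).
triangular fin: A = ½·60·100 = 3000.00, centroid at (190.00, 33.33).
hole: A = −π·14² = -615.75, centroid at (90.00, 76.00).
ΣA = 32433.25 in², ΣAx_c = 3068747.60 in³, ΣAy_c = 2739509.88 in³.
x_c = 3068747.60/32433.25 = 94.62 in; y_c = 2739509.88/32433.25 = 84.47 in.

x_c = 94.62 in, y_c = 84.47 in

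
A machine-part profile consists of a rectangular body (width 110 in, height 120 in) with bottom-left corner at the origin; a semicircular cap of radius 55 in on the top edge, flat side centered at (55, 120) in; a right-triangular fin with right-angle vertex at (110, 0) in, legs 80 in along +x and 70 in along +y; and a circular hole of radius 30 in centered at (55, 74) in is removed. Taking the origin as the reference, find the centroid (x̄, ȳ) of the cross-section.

x̄ = 67.76 in, ȳ = 74.16 in

rectangular body: A = 110 × 120 = 13200.00, centroid at (55.00, 60.00).
semicircular top: A = ½π·55² = 4751.66, centroid at (55.00, 143.34).
triangular fin: A = ½·80·70 = 2800.00, centroid at (136.67, 23.33).
hole: A = −π·30² = -2827.43, centroid at (55.00, 74.00).
ΣA = 17924.23 in²
ΣAx̄ = (13200.00)(55.00) + (4751.66)(55.00) + (2800.00)(136.67) + (-2827.43)(55.00) = 1214499.07 in³
ΣAȳ = (13200.00)(60.00) + (4751.66)(143.34) + (2800.00)(23.33) + (-2827.43)(74.00) = 1329219.00 in³
x̄ = 1214499.07 / 17924.23 = 67.76 in
ȳ = 1329219.00 / 17924.23 = 74.16 in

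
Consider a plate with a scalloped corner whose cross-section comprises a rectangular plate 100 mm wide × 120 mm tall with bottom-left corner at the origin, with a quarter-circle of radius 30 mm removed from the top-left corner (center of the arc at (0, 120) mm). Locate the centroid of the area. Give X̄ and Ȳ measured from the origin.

plate: A = 100 × 120 = 12000.00, centroid at (50.00, 60.00).
removed quarter-circle: A = −¼π·30² = -706.86, centroid at (12.73, 107.27).
ΣA = 11293.14 mm²
ΣAX̄ = (12000.00)(50.00) + (-706.86)(12.73) = 591000.00 mm³
ΣAȲ = (12000.00)(60.00) + (-706.86)(107.27) = 644177.00 mm³
X̄ = 591000.00 / 11293.14 = 52.33 mm
Ȳ = 644177.00 / 11293.14 = 57.04 mm

X̄ = 52.33 mm, Ȳ = 57.04 mm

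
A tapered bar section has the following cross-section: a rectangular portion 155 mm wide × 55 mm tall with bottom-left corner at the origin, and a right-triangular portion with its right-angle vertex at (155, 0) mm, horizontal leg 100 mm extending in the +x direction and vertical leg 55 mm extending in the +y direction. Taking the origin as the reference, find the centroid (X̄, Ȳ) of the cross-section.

rectangular portion: A = 155 × 55 = 8525.00, centroid at (77.50, 27.50).
triangular portion: A = ½·100·55 = 2750.00, centroid at (188.33, 18.33).
ΣA = 11275.00 mm²
ΣAX̄ = (8525.00)(77.50) + (2750.00)(188.33) = 1178604.17 mm³
ΣAȲ = (8525.00)(27.50) + (2750.00)(18.33) = 284854.17 mm³
X̄ = 1178604.17 / 11275.00 = 104.53 mm
Ȳ = 284854.17 / 11275.00 = 25.26 mm

X̄ = 104.53 mm, Ȳ = 25.26 mm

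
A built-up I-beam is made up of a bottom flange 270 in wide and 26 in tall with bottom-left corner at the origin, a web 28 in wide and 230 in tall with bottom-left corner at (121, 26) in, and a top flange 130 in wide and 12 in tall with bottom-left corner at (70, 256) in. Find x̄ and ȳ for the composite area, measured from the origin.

bottom flange: A = 270 × 26 = 7020.00, centroid at (135.00, 13.00).
web: A = 28 × 230 = 6440.00, centroid at (135.00, 141.00).
top flange: A = 130 × 12 = 1560.00, centroid at (135.00, 262.00).
ΣA = 15020.00 in²
ΣAx̄ = (7020.00)(135.00) + (6440.00)(135.00) + (1560.00)(135.00) = 2027700.00 in³
ΣAȳ = (7020.00)(13.00) + (6440.00)(141.00) + (1560.00)(262.00) = 1408020.00 in³
x̄ = 2027700.00 / 15020.00 = 135.00 in
ȳ = 1408020.00 / 15020.00 = 93.74 in

x̄ = 135.00 in, ȳ = 93.74 in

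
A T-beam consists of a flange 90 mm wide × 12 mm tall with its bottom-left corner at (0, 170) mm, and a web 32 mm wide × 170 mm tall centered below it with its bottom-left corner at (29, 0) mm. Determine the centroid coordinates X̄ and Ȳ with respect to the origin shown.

Part | A | x̄ᵢ | ȳᵢ | A·x̄ᵢ | A·ȳᵢ
web | 5440.00 | 45.00 | 85.00 | 244800.00 | 462400.00
flange | 1080.00 | 45.00 | 176.00 | 48600.00 | 190080.00
Σ | 6520.00 |  |  | 293400.00 | 652480.00
X̄ = 293400.00 / 6520.00 = 45.00 mm
Ȳ = 652480.00 / 6520.00 = 100.07 mm

X̄ = 45.00 mm, Ȳ = 100.07 mm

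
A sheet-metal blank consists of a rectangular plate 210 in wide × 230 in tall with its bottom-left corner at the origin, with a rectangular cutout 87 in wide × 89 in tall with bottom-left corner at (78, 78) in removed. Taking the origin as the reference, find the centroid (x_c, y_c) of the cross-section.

Part | A | x̄ᵢ | ȳᵢ | A·x̄ᵢ | A·ȳᵢ
plate | 48300.00 | 105.00 | 115.00 | 5071500.00 | 5554500.00
hole | -7743.00 | 121.50 | 122.50 | -940774.50 | -948517.50
Σ | 40557.00 |  |  | 4130725.50 | 4605982.50
x_c = 4130725.50 / 40557.00 = 101.85 in
y_c = 4605982.50 / 40557.00 = 113.57 in

x_c = 101.85 in, y_c = 113.57 in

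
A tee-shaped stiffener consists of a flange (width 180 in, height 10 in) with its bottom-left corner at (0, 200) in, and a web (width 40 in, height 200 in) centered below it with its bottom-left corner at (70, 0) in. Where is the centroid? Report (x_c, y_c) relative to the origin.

x_c = 90.00 in, y_c = 119.29 in

web: A = 40 × 200 = 8000.00, centroid at (90.00, 100.00).
flange: A = 180 × 10 = 1800.00, centroid at (90.00, 205.00).
ΣA = 9800.00 in²
ΣAx_c = (8000.00)(90.00) + (1800.00)(90.00) = 882000.00 in³
ΣAy_c = (8000.00)(100.00) + (1800.00)(205.00) = 1169000.00 in³
x_c = 882000.00 / 9800.00 = 90.00 in
y_c = 1169000.00 / 9800.00 = 119.29 in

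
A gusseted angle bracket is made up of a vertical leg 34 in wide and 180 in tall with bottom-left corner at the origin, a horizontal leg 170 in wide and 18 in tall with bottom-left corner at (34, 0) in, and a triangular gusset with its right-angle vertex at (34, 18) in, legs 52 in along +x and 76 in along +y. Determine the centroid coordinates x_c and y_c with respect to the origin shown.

x_c = 51.06 in, y_c = 59.52 in

Part | A | x̄ᵢ | ȳᵢ | A·x̄ᵢ | A·ȳᵢ
vertical leg | 6120.00 | 17.00 | 90.00 | 104040.00 | 550800.00
horizontal leg | 3060.00 | 119.00 | 9.00 | 364140.00 | 27540.00
gusset | 1976.00 | 51.33 | 43.33 | 101434.67 | 85626.67
Σ | 11156.00 |  |  | 569614.67 | 663966.67
x_c = 569614.67 / 11156.00 = 51.06 in
y_c = 663966.67 / 11156.00 = 59.52 in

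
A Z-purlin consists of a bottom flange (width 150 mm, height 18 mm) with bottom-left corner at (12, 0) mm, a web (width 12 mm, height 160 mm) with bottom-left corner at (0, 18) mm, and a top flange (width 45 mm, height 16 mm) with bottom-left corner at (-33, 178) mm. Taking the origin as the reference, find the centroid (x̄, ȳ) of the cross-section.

Part | A | x̄ᵢ | ȳᵢ | A·x̄ᵢ | A·ȳᵢ
bottom flange | 2700.00 | 87.00 | 9.00 | 234900.00 | 24300.00
web | 1920.00 | 6.00 | 98.00 | 11520.00 | 188160.00
top flange | 720.00 | -10.50 | 186.00 | -7560.00 | 133920.00
Σ | 5340.00 |  |  | 238860.00 | 346380.00
x̄ = 238860.00 / 5340.00 = 44.73 mm
ȳ = 346380.00 / 5340.00 = 64.87 mm

x̄ = 44.73 mm, ȳ = 64.87 mm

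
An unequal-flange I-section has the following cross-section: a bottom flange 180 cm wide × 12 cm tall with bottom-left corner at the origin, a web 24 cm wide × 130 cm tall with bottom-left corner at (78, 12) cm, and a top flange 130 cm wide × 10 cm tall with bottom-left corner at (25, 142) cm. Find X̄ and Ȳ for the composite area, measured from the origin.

X̄ = 90.00 cm, Ȳ = 67.52 cm

bottom flange: A = 180 × 12 = 2160.00, centroid at (90.00, 6.00).
web: A = 24 × 130 = 3120.00, centroid at (90.00, 77.00).
top flange: A = 130 × 10 = 1300.00, centroid at (90.00, 147.00).
ΣA = 6580.00 cm², ΣAX̄ = 592200.00 cm³, ΣAȲ = 444300.00 cm³.
X̄ = 592200.00/6580.00 = 90.00 cm; Ȳ = 444300.00/6580.00 = 67.52 cm.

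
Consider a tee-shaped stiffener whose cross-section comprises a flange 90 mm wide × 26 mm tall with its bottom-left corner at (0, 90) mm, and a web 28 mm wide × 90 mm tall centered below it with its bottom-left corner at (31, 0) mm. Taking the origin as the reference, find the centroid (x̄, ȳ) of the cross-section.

x̄ = 45.00 mm, ȳ = 72.93 mm

web: A = 28 × 90 = 2520.00, centroid at (45.00, 45.00).
flange: A = 90 × 26 = 2340.00, centroid at (45.00, 103.00).
ΣA = 4860.00 mm², ΣAx̄ = 218700.00 mm³, ΣAȳ = 354420.00 mm³.
x̄ = 218700.00/4860.00 = 45.00 mm; ȳ = 354420.00/4860.00 = 72.93 mm.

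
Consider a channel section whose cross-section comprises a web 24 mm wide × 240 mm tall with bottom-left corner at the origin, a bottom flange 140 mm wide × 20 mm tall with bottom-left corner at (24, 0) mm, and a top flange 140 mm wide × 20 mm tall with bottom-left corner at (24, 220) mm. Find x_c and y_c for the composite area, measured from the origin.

x_c = 52.42 mm, y_c = 120.00 mm

web: A = 24 × 240 = 5760.00, centroid at (12.00, 120.00).
bottom flange: A = 140 × 20 = 2800.00, centroid at (94.00, 10.00).
top flange: A = 140 × 20 = 2800.00, centroid at (94.00, 230.00).
ΣA = 11360.00 mm²
ΣAx_c = (5760.00)(12.00) + (2800.00)(94.00) + (2800.00)(94.00) = 595520.00 mm³
ΣAy_c = (5760.00)(120.00) + (2800.00)(10.00) + (2800.00)(230.00) = 1363200.00 mm³
x_c = 595520.00 / 11360.00 = 52.42 mm
y_c = 1363200.00 / 11360.00 = 120.00 mm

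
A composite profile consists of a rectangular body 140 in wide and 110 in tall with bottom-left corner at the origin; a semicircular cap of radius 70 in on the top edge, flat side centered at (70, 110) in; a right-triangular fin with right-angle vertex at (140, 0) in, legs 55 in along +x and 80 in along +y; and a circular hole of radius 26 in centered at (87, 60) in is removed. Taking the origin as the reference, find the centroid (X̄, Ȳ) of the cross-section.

rectangular body: A = 140 × 110 = 15400.00, centroid at (70.00, 55.00).
semicircular top: A = ½π·70² = 7696.90, centroid at (70.00, 139.71).
triangular fin: A = ½·55·80 = 2200.00, centroid at (158.33, 26.67).
hole: A = −π·26² = -2123.72, centroid at (87.00, 60.00).
ΣA = 23173.19 in²
ΣAX̄ = (15400.00)(70.00) + (7696.90)(70.00) + (2200.00)(158.33) + (-2123.72)(87.00) = 1780353.13 in³
ΣAȲ = (15400.00)(55.00) + (7696.90)(139.71) + (2200.00)(26.67) + (-2123.72)(60.00) = 1853569.56 in³
X̄ = 1780353.13 / 23173.19 = 76.83 in
Ȳ = 1853569.56 / 23173.19 = 79.99 in

X̄ = 76.83 in, Ȳ = 79.99 in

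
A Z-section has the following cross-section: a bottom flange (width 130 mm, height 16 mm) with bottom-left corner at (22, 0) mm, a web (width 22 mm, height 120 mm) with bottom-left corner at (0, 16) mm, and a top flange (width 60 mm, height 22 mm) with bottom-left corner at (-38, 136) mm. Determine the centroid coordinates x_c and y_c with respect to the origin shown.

Part | A | x̄ᵢ | ȳᵢ | A·x̄ᵢ | A·ȳᵢ
bottom flange | 2080.00 | 87.00 | 8.00 | 180960.00 | 16640.00
web | 2640.00 | 11.00 | 76.00 | 29040.00 | 200640.00
top flange | 1320.00 | -8.00 | 147.00 | -10560.00 | 194040.00
Σ | 6040.00 |  |  | 199440.00 | 411320.00
x_c = 199440.00 / 6040.00 = 33.02 mm
y_c = 411320.00 / 6040.00 = 68.10 mm

x_c = 33.02 mm, y_c = 68.10 mm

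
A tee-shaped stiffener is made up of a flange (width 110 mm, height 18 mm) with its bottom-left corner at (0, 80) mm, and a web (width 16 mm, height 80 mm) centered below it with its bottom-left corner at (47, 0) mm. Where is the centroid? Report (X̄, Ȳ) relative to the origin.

X̄ = 55.00 mm, Ȳ = 69.76 mm

Part | A | x̄ᵢ | ȳᵢ | A·x̄ᵢ | A·ȳᵢ
web | 1280.00 | 55.00 | 40.00 | 70400.00 | 51200.00
flange | 1980.00 | 55.00 | 89.00 | 108900.00 | 176220.00
Σ | 3260.00 |  |  | 179300.00 | 227420.00
X̄ = 179300.00 / 3260.00 = 55.00 mm
Ȳ = 227420.00 / 3260.00 = 69.76 mm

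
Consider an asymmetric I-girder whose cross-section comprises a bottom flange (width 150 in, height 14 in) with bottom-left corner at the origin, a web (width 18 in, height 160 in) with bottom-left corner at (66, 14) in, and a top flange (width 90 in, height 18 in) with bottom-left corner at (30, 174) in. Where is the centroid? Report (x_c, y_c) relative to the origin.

x_c = 75.00 in, y_c = 88.16 in

Part | A | x̄ᵢ | ȳᵢ | A·x̄ᵢ | A·ȳᵢ
bottom flange | 2100.00 | 75.00 | 7.00 | 157500.00 | 14700.00
web | 2880.00 | 75.00 | 94.00 | 216000.00 | 270720.00
top flange | 1620.00 | 75.00 | 183.00 | 121500.00 | 296460.00
Σ | 6600.00 |  |  | 495000.00 | 581880.00
x_c = 495000.00 / 6600.00 = 75.00 in
y_c = 581880.00 / 6600.00 = 88.16 in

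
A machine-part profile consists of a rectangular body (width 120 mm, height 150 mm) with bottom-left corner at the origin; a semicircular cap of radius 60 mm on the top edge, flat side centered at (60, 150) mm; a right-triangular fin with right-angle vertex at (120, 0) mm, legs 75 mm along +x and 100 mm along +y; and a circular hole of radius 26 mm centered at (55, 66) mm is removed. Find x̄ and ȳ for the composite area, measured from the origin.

rectangular body: A = 120 × 150 = 18000.00, centroid at (60.00, 75.00).
semicircular top: A = ½π·60² = 5654.87, centroid at (60.00, 175.46).
triangular fin: A = ½·75·100 = 3750.00, centroid at (145.00, 33.33).
hole: A = −π·26² = -2123.72, centroid at (55.00, 66.00).
ΣA = 25281.15 mm², ΣAx̄ = 1846237.59 mm³, ΣAȳ = 2327064.72 mm³.
x̄ = 1846237.59/25281.15 = 73.03 mm; ȳ = 2327064.72/25281.15 = 92.05 mm.

x̄ = 73.03 mm, ȳ = 92.05 mm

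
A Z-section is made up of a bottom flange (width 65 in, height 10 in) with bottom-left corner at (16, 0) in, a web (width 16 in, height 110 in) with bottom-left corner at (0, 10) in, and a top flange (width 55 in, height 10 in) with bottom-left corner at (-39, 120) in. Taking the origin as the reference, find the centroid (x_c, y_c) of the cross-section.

x_c = 13.27 in, y_c = 62.97 in

bottom flange: A = 65 × 10 = 650.00, centroid at (48.50, 5.00).
web: A = 16 × 110 = 1760.00, centroid at (8.00, 65.00).
top flange: A = 55 × 10 = 550.00, centroid at (-11.50, 125.00).
ΣA = 2960.00 in², ΣAx_c = 39280.00 in³, ΣAy_c = 186400.00 in³.
x_c = 39280.00/2960.00 = 13.27 in; y_c = 186400.00/2960.00 = 62.97 in.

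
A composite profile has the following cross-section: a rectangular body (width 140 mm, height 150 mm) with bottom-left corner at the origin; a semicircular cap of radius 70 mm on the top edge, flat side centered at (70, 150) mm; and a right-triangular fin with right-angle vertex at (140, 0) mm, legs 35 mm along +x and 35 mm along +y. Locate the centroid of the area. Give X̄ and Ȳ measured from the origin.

rectangular body: A = 140 × 150 = 21000.00, centroid at (70.00, 75.00).
semicircular top: A = ½π·70² = 7696.90, centroid at (70.00, 179.71).
triangular fin: A = ½·35·35 = 612.50, centroid at (151.67, 11.67).
ΣA = 29309.40 mm², ΣAX̄ = 2101678.97 mm³, ΣAȲ = 2965347.80 mm³.
X̄ = 2101678.97/29309.40 = 71.71 mm; Ȳ = 2965347.80/29309.40 = 101.17 mm.

X̄ = 71.71 mm, Ȳ = 101.17 mm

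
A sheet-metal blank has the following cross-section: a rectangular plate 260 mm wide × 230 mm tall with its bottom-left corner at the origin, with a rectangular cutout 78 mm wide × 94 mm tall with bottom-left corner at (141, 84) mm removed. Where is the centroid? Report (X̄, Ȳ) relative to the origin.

Part | A | x̄ᵢ | ȳᵢ | A·x̄ᵢ | A·ȳᵢ
plate | 59800.00 | 130.00 | 115.00 | 7774000.00 | 6877000.00
hole | -7332.00 | 180.00 | 131.00 | -1319760.00 | -960492.00
Σ | 52468.00 |  |  | 6454240.00 | 5916508.00
X̄ = 6454240.00 / 52468.00 = 123.01 mm
Ȳ = 5916508.00 / 52468.00 = 112.76 mm

X̄ = 123.01 mm, Ȳ = 112.76 mm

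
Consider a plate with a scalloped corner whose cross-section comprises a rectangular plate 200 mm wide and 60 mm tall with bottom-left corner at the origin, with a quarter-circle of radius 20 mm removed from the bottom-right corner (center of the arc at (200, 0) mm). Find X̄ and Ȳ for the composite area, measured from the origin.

X̄ = 97.54 mm, Ȳ = 30.58 mm

plate: A = 200 × 60 = 12000.00, centroid at (100.00, 30.00).
removed quarter-circle: A = −¼π·20² = -314.16, centroid at (191.51, 8.49).
ΣA = 11685.84 mm²
ΣAX̄ = (12000.00)(100.00) + (-314.16)(191.51) = 1139834.81 mm³
ΣAȲ = (12000.00)(30.00) + (-314.16)(8.49) = 357333.33 mm³
X̄ = 1139834.81 / 11685.84 = 97.54 mm
Ȳ = 357333.33 / 11685.84 = 30.58 mm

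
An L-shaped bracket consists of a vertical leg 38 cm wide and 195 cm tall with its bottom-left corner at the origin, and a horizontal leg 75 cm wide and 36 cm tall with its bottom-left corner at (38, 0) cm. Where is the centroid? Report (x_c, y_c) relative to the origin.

x_c = 34.09 cm, y_c = 76.27 cm

vertical leg: A = 38 × 195 = 7410.00, centroid at (19.00, 97.50).
horizontal leg: A = 75 × 36 = 2700.00, centroid at (75.50, 18.00).
ΣA = 10110.00 cm²
ΣAx_c = (7410.00)(19.00) + (2700.00)(75.50) = 344640.00 cm³
ΣAy_c = (7410.00)(97.50) + (2700.00)(18.00) = 771075.00 cm³
x_c = 344640.00 / 10110.00 = 34.09 cm
y_c = 771075.00 / 10110.00 = 76.27 cm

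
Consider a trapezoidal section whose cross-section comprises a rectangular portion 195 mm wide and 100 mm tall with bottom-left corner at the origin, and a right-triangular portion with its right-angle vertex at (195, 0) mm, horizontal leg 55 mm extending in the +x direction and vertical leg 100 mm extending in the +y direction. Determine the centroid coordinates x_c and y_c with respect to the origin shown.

rectangular portion: A = 195 × 100 = 19500.00, centroid at (97.50, 50.00).
triangular portion: A = ½·55·100 = 2750.00, centroid at (213.33, 33.33).
ΣA = 22250.00 mm², ΣAx_c = 2487916.67 mm³, ΣAy_c = 1066666.67 mm³.
x_c = 2487916.67/22250.00 = 111.82 mm; y_c = 1066666.67/22250.00 = 47.94 mm.

x_c = 111.82 mm, y_c = 47.94 mm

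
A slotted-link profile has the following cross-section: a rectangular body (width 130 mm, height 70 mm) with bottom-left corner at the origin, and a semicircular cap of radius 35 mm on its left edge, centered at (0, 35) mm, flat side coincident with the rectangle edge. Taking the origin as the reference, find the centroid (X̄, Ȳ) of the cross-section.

rectangular body: A = 130 × 70 = 9100.00, centroid at (65.00, 35.00).
semicircular end: A = ½π·35² = 1924.23, centroid at (-14.85, 35.00).
ΣA = 11024.23 mm²
ΣAX̄ = (9100.00)(65.00) + (1924.23)(-14.85) = 562916.67 mm³
ΣAȲ = (9100.00)(35.00) + (1924.23)(35.00) = 385847.89 mm³
X̄ = 562916.67 / 11024.23 = 51.06 mm
Ȳ = 385847.89 / 11024.23 = 35.00 mm

X̄ = 51.06 mm, Ȳ = 35.00 mm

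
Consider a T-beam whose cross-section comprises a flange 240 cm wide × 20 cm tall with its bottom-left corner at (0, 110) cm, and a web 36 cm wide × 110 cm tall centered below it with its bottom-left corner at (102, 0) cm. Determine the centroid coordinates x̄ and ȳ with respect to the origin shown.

x̄ = 120.00 cm, ȳ = 90.62 cm

Part | A | x̄ᵢ | ȳᵢ | A·x̄ᵢ | A·ȳᵢ
web | 3960.00 | 120.00 | 55.00 | 475200.00 | 217800.00
flange | 4800.00 | 120.00 | 120.00 | 576000.00 | 576000.00
Σ | 8760.00 |  |  | 1051200.00 | 793800.00
x̄ = 1051200.00 / 8760.00 = 120.00 cm
ȳ = 793800.00 / 8760.00 = 90.62 cm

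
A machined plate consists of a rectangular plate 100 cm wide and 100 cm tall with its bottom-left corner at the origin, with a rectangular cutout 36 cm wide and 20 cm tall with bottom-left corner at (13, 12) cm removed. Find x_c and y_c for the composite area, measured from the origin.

x_c = 51.47 cm, y_c = 52.17 cm

plate: A = 100 × 100 = 10000.00, centroid at (50.00, 50.00).
hole: A = −(36 × 20) = -720.00, centroid at (31.00, 22.00).
ΣA = 9280.00 cm²
ΣAx_c = (10000.00)(50.00) + (-720.00)(31.00) = 477680.00 cm³
ΣAy_c = (10000.00)(50.00) + (-720.00)(22.00) = 484160.00 cm³
x_c = 477680.00 / 9280.00 = 51.47 cm
y_c = 484160.00 / 9280.00 = 52.17 cm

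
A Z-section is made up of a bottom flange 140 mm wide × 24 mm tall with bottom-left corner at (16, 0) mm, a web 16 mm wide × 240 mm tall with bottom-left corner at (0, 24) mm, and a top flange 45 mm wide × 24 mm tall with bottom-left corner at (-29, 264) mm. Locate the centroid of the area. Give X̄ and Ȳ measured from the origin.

bottom flange: A = 140 × 24 = 3360.00, centroid at (86.00, 12.00).
web: A = 16 × 240 = 3840.00, centroid at (8.00, 144.00).
top flange: A = 45 × 24 = 1080.00, centroid at (-6.50, 276.00).
ΣA = 8280.00 mm²
ΣAX̄ = (3360.00)(86.00) + (3840.00)(8.00) + (1080.00)(-6.50) = 312660.00 mm³
ΣAȲ = (3360.00)(12.00) + (3840.00)(144.00) + (1080.00)(276.00) = 891360.00 mm³
X̄ = 312660.00 / 8280.00 = 37.76 mm
Ȳ = 891360.00 / 8280.00 = 107.65 mm

X̄ = 37.76 mm, Ȳ = 107.65 mm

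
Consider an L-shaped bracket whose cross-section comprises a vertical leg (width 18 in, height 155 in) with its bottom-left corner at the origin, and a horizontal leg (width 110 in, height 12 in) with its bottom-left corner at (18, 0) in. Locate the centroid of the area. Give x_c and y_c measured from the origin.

vertical leg: A = 18 × 155 = 2790.00, centroid at (9.00, 77.50).
horizontal leg: A = 110 × 12 = 1320.00, centroid at (73.00, 6.00).
ΣA = 4110.00 in², ΣAx_c = 121470.00 in³, ΣAy_c = 224145.00 in³.
x_c = 121470.00/4110.00 = 29.55 in; y_c = 224145.00/4110.00 = 54.54 in.

x_c = 29.55 in, y_c = 54.54 in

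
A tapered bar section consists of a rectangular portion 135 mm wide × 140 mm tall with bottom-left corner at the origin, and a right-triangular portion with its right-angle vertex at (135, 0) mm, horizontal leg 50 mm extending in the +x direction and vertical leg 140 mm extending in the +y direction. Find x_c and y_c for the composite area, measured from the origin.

x_c = 80.65 mm, y_c = 66.35 mm

Part | A | x̄ᵢ | ȳᵢ | A·x̄ᵢ | A·ȳᵢ
rectangular portion | 18900.00 | 67.50 | 70.00 | 1275750.00 | 1323000.00
triangular portion | 3500.00 | 151.67 | 46.67 | 530833.33 | 163333.33
Σ | 22400.00 |  |  | 1806583.33 | 1486333.33
x_c = 1806583.33 / 22400.00 = 80.65 mm
y_c = 1486333.33 / 22400.00 = 66.35 mm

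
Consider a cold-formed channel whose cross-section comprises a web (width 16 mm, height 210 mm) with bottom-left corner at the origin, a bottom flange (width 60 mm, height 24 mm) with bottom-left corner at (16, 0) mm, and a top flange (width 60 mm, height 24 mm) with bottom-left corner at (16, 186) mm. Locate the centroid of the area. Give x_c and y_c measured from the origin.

x_c = 25.54 mm, y_c = 105.00 mm

web: A = 16 × 210 = 3360.00, centroid at (8.00, 105.00).
bottom flange: A = 60 × 24 = 1440.00, centroid at (46.00, 12.00).
top flange: A = 60 × 24 = 1440.00, centroid at (46.00, 198.00).
ΣA = 6240.00 mm², ΣAx_c = 159360.00 mm³, ΣAy_c = 655200.00 mm³.
x_c = 159360.00/6240.00 = 25.54 mm; y_c = 655200.00/6240.00 = 105.00 mm.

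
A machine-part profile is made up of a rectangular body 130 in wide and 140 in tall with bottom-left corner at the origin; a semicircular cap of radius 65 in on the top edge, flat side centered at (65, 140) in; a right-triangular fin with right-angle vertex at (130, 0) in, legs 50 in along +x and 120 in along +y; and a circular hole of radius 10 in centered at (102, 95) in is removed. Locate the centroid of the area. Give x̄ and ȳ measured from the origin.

x̄ = 73.48 in, ȳ = 89.98 in

rectangular body: A = 130 × 140 = 18200.00, centroid at (65.00, 70.00).
semicircular top: A = ½π·65² = 6636.61, centroid at (65.00, 167.59).
triangular fin: A = ½·50·120 = 3000.00, centroid at (146.67, 40.00).
hole: A = −π·10² = -314.16, centroid at (102.00, 95.00).
ΣA = 27522.46 in²
ΣAx̄ = (18200.00)(65.00) + (6636.61)(65.00) + (3000.00)(146.67) + (-314.16)(102.00) = 2022335.70 in³
ΣAȳ = (18200.00)(70.00) + (6636.61)(167.59) + (3000.00)(40.00) + (-314.16)(95.00) = 2476364.23 in³
x̄ = 2022335.70 / 27522.46 = 73.48 in
ȳ = 2476364.23 / 27522.46 = 89.98 in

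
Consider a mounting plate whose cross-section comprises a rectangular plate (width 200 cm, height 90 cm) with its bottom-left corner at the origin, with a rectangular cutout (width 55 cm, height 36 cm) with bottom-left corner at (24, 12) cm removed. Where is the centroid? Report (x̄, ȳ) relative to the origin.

plate: A = 200 × 90 = 18000.00, centroid at (100.00, 45.00).
hole: A = −(55 × 36) = -1980.00, centroid at (51.50, 30.00).
ΣA = 16020.00 cm², ΣAx̄ = 1698030.00 cm³, ΣAȳ = 750600.00 cm³.
x̄ = 1698030.00/16020.00 = 105.99 cm; ȳ = 750600.00/16020.00 = 46.85 cm.

x̄ = 105.99 cm, ȳ = 46.85 cm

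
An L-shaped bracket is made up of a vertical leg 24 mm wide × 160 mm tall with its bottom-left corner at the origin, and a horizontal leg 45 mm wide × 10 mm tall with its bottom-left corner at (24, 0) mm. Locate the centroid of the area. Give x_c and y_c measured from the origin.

x_c = 15.62 mm, y_c = 72.13 mm

Part | A | x̄ᵢ | ȳᵢ | A·x̄ᵢ | A·ȳᵢ
vertical leg | 3840.00 | 12.00 | 80.00 | 46080.00 | 307200.00
horizontal leg | 450.00 | 46.50 | 5.00 | 20925.00 | 2250.00
Σ | 4290.00 |  |  | 67005.00 | 309450.00
x_c = 67005.00 / 4290.00 = 15.62 mm
y_c = 309450.00 / 4290.00 = 72.13 mm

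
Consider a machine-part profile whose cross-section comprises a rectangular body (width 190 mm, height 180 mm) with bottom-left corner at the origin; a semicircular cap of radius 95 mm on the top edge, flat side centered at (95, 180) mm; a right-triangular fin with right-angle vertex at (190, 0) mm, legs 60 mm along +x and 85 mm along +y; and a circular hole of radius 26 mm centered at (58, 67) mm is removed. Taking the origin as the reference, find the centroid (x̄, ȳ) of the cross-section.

rectangular body: A = 190 × 180 = 34200.00, centroid at (95.00, 90.00).
semicircular top: A = ½π·95² = 14176.44, centroid at (95.00, 220.32).
triangular fin: A = ½·60·85 = 2550.00, centroid at (210.00, 28.33).
hole: A = −π·26² = -2123.72, centroid at (58.00, 67.00).
ΣA = 48802.72 mm²
ΣAx̄ = (34200.00)(95.00) + (14176.44)(95.00) + (2550.00)(210.00) + (-2123.72)(58.00) = 5008085.94 mm³
ΣAȳ = (34200.00)(90.00) + (14176.44)(220.32) + (2550.00)(28.33) + (-2123.72)(67.00) = 6131302.95 mm³
x̄ = 5008085.94 / 48802.72 = 102.62 mm
ȳ = 6131302.95 / 48802.72 = 125.63 mm

x̄ = 102.62 mm, ȳ = 125.63 mm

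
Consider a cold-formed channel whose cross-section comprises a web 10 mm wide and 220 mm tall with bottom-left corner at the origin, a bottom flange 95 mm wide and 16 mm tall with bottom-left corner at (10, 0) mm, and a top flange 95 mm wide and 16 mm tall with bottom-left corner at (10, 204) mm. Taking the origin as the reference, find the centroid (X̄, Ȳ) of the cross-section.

X̄ = 35.46 mm, Ȳ = 110.00 mm

web: A = 10 × 220 = 2200.00, centroid at (5.00, 110.00).
bottom flange: A = 95 × 16 = 1520.00, centroid at (57.50, 8.00).
top flange: A = 95 × 16 = 1520.00, centroid at (57.50, 212.00).
ΣA = 5240.00 mm², ΣAX̄ = 185800.00 mm³, ΣAȲ = 576400.00 mm³.
X̄ = 185800.00/5240.00 = 35.46 mm; Ȳ = 576400.00/5240.00 = 110.00 mm.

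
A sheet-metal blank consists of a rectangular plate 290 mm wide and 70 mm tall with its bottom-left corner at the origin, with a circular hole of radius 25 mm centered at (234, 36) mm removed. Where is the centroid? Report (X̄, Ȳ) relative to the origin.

plate: A = 290 × 70 = 20300.00, centroid at (145.00, 35.00).
hole: A = −π·25² = -1963.50, centroid at (234.00, 36.00).
ΣA = 18336.50 mm², ΣAX̄ = 2484042.07 mm³, ΣAȲ = 639814.17 mm³.
X̄ = 2484042.07/18336.50 = 135.47 mm; Ȳ = 639814.17/18336.50 = 34.89 mm.

X̄ = 135.47 mm, Ȳ = 34.89 mm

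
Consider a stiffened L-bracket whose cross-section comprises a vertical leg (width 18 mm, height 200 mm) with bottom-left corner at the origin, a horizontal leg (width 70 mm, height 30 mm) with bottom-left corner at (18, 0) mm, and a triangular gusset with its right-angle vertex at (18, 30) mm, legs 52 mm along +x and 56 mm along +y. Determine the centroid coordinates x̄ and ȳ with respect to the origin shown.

x̄ = 27.27 mm, ȳ = 64.61 mm

Part | A | x̄ᵢ | ȳᵢ | A·x̄ᵢ | A·ȳᵢ
vertical leg | 3600.00 | 9.00 | 100.00 | 32400.00 | 360000.00
horizontal leg | 2100.00 | 53.00 | 15.00 | 111300.00 | 31500.00
gusset | 1456.00 | 35.33 | 48.67 | 51445.33 | 70858.67
Σ | 7156.00 |  |  | 195145.33 | 462358.67
x̄ = 195145.33 / 7156.00 = 27.27 mm
ȳ = 462358.67 / 7156.00 = 64.61 mm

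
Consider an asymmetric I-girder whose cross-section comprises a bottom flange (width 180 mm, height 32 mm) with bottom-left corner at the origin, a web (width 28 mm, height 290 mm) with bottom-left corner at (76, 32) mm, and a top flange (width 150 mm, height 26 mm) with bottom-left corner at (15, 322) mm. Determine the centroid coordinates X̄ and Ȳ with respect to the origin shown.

X̄ = 90.00 mm, Ȳ = 159.50 mm

bottom flange: A = 180 × 32 = 5760.00, centroid at (90.00, 16.00).
web: A = 28 × 290 = 8120.00, centroid at (90.00, 177.00).
top flange: A = 150 × 26 = 3900.00, centroid at (90.00, 335.00).
ΣA = 17780.00 mm², ΣAX̄ = 1600200.00 mm³, ΣAȲ = 2835900.00 mm³.
X̄ = 1600200.00/17780.00 = 90.00 mm; Ȳ = 2835900.00/17780.00 = 159.50 mm.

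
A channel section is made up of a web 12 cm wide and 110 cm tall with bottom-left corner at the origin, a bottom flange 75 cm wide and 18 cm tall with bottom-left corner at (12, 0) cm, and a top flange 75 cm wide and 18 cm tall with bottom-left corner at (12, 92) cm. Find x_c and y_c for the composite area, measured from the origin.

Part | A | x̄ᵢ | ȳᵢ | A·x̄ᵢ | A·ȳᵢ
web | 1320.00 | 6.00 | 55.00 | 7920.00 | 72600.00
bottom flange | 1350.00 | 49.50 | 9.00 | 66825.00 | 12150.00
top flange | 1350.00 | 49.50 | 101.00 | 66825.00 | 136350.00
Σ | 4020.00 |  |  | 141570.00 | 221100.00
x_c = 141570.00 / 4020.00 = 35.22 cm
y_c = 221100.00 / 4020.00 = 55.00 cm

x_c = 35.22 cm, y_c = 55.00 cm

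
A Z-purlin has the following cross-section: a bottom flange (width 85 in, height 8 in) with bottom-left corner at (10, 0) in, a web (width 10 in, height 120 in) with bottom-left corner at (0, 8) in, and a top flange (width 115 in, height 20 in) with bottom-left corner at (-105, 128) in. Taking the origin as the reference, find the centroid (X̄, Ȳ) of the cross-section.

bottom flange: A = 85 × 8 = 680.00, centroid at (52.50, 4.00).
web: A = 10 × 120 = 1200.00, centroid at (5.00, 68.00).
top flange: A = 115 × 20 = 2300.00, centroid at (-47.50, 138.00).
ΣA = 4180.00 in², ΣAX̄ = -67550.00 in³, ΣAȲ = 401720.00 in³.
X̄ = -67550.00/4180.00 = -16.16 in; Ȳ = 401720.00/4180.00 = 96.11 in.

X̄ = -16.16 in, Ȳ = 96.11 in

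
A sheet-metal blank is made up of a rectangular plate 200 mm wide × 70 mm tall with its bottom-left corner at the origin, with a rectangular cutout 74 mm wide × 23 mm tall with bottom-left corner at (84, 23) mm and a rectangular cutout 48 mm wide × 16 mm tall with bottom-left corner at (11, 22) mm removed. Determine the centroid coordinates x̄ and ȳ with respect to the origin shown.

plate: A = 200 × 70 = 14000.00, centroid at (100.00, 35.00).
hole 1: A = −(74 × 23) = -1702.00, centroid at (121.00, 34.50).
hole 2: A = −(48 × 16) = -768.00, centroid at (35.00, 30.00).
ΣA = 11530.00 mm², ΣAx̄ = 1167178.00 mm³, ΣAȳ = 408241.00 mm³.
x̄ = 1167178.00/11530.00 = 101.23 mm; ȳ = 408241.00/11530.00 = 35.41 mm.

x̄ = 101.23 mm, ȳ = 35.41 mm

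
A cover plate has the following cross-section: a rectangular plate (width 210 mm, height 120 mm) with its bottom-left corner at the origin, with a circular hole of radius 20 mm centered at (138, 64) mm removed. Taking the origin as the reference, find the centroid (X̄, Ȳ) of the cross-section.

plate: A = 210 × 120 = 25200.00, centroid at (105.00, 60.00).
hole: A = −π·20² = -1256.64, centroid at (138.00, 64.00).
ΣA = 23943.36 mm², ΣAX̄ = 2472584.09 mm³, ΣAȲ = 1431575.23 mm³.
X̄ = 2472584.09/23943.36 = 103.27 mm; Ȳ = 1431575.23/23943.36 = 59.79 mm.

X̄ = 103.27 mm, Ȳ = 59.79 mm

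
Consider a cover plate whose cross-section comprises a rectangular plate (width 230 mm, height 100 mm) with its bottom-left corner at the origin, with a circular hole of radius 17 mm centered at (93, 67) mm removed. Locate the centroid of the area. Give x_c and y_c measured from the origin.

plate: A = 230 × 100 = 23000.00, centroid at (115.00, 50.00).
hole: A = −π·17² = -907.92, centroid at (93.00, 67.00).
ΣA = 22092.08 mm², ΣAx_c = 2560563.41 mm³, ΣAy_c = 1089169.34 mm³.
x_c = 2560563.41/22092.08 = 115.90 mm; y_c = 1089169.34/22092.08 = 49.30 mm.

x_c = 115.90 mm, y_c = 49.30 mm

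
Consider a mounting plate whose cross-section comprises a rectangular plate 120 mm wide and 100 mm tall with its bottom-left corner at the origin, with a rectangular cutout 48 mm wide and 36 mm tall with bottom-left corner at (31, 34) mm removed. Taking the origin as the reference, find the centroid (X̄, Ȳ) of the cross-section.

X̄ = 60.84 mm, Ȳ = 49.66 mm

Part | A | x̄ᵢ | ȳᵢ | A·x̄ᵢ | A·ȳᵢ
plate | 12000.00 | 60.00 | 50.00 | 720000.00 | 600000.00
hole | -1728.00 | 55.00 | 52.00 | -95040.00 | -89856.00
Σ | 10272.00 |  |  | 624960.00 | 510144.00
X̄ = 624960.00 / 10272.00 = 60.84 mm
Ȳ = 510144.00 / 10272.00 = 49.66 mm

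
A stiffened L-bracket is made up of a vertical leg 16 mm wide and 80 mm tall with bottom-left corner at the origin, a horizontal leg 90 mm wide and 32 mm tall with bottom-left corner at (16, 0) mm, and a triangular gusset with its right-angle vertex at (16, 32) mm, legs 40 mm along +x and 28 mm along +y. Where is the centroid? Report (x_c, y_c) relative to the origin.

x_c = 42.87 mm, y_c = 25.51 mm

Part | A | x̄ᵢ | ȳᵢ | A·x̄ᵢ | A·ȳᵢ
vertical leg | 1280.00 | 8.00 | 40.00 | 10240.00 | 51200.00
horizontal leg | 2880.00 | 61.00 | 16.00 | 175680.00 | 46080.00
gusset | 560.00 | 29.33 | 41.33 | 16426.67 | 23146.67
Σ | 4720.00 |  |  | 202346.67 | 120426.67
x_c = 202346.67 / 4720.00 = 42.87 mm
y_c = 120426.67 / 4720.00 = 25.51 mm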